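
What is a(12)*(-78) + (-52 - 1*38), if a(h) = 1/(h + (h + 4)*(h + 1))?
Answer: -9939/110 ≈ -90.354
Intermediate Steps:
a(h) = 1/(h + (1 + h)*(4 + h)) (a(h) = 1/(h + (4 + h)*(1 + h)) = 1/(h + (1 + h)*(4 + h)))
a(12)*(-78) + (-52 - 1*38) = -78/(4 + 12**2 + 6*12) + (-52 - 1*38) = -78/(4 + 144 + 72) + (-52 - 38) = -78/220 - 90 = (1/220)*(-78) - 90 = -39/110 - 90 = -9939/110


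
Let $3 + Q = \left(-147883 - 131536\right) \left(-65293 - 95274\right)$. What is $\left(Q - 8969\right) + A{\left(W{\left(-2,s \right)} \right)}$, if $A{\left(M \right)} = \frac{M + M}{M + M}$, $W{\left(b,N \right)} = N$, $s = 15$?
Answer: $44865461602$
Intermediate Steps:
$A{\left(M \right)} = 1$ ($A{\left(M \right)} = \frac{2 M}{2 M} = 2 M \frac{1}{2 M} = 1$)
$Q = 44865470570$ ($Q = -3 + \left(-147883 - 131536\right) \left(-65293 - 95274\right) = -3 - -44865470573 = -3 + 44865470573 = 44865470570$)
$\left(Q - 8969\right) + A{\left(W{\left(-2,s \right)} \right)} = \left(44865470570 - 8969\right) + 1 = 44865461601 + 1 = 44865461602$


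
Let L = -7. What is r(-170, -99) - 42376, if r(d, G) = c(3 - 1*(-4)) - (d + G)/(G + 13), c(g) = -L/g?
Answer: -3644519/86 ≈ -42378.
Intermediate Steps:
c(g) = 7/g (c(g) = -(-7)/g = 7/g)
r(d, G) = 1 - (G + d)/(13 + G) (r(d, G) = 7/(3 - 1*(-4)) - (d + G)/(G + 13) = 7/(3 + 4) - (G + d)/(13 + G) = 7/7 - (G + d)/(13 + G) = 7*(1/7) - (G + d)/(13 + G) = 1 - (G + d)/(13 + G))
r(-170, -99) - 42376 = (13 - 1*(-170))/(13 - 99) - 42376 = (13 + 170)/(-86) - 42376 = -1/86*183 - 42376 = -183/86 - 42376 = -3644519/86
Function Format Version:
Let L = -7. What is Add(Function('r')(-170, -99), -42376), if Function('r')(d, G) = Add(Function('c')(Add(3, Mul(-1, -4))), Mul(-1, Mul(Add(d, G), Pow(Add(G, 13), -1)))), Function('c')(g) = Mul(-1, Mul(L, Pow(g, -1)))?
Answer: Rational(-3644519, 86) ≈ -42378.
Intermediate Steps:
Function('c')(g) = Mul(7, Pow(g, -1)) (Function('c')(g) = Mul(-1, Mul(-7, Pow(g, -1))) = Mul(7, Pow(g, -1)))
Function('r')(d, G) = Add(1, Mul(-1, Pow(Add(13, G), -1), Add(G, d))) (Function('r')(d, G) = Add(Mul(7, Pow(Add(3, Mul(-1, -4)), -1)), Mul(-1, Mul(Add(d, G), Pow(Add(G, 13), -1)))) = Add(Mul(7, Pow(Add(3, 4), -1)), Mul(-1, Mul(Add(G, d), Pow(Add(13, G), -1)))) = Add(Mul(7, Pow(7, -1)), Mul(-1, Mul(Pow(Add(13, G), -1), Add(G, d)))) = Add(Mul(7, Rational(1, 7)), Mul(-1, Pow(Add(13, G), -1), Add(G, d))) = Add(1, Mul(-1, Pow(Add(13, G), -1), Add(G, d))))
Add(Function('r')(-170, -99), -42376) = Add(Mul(Pow(Add(13, -99), -1), Add(13, Mul(-1, -170))), -42376) = Add(Mul(Pow(-86, -1), Add(13, 170)), -42376) = Add(Mul(Rational(-1, 86), 183), -42376) = Add(Rational(-183, 86), -42376) = Rational(-3644519, 86)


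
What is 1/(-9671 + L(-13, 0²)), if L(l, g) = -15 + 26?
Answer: -1/9660 ≈ -0.00010352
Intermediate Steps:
L(l, g) = 11
1/(-9671 + L(-13, 0²)) = 1/(-9671 + 11) = 1/(-9660) = -1/9660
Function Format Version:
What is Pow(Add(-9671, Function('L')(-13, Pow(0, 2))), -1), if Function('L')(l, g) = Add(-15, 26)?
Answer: Rational(-1, 9660) ≈ -0.00010352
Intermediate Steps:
Function('L')(l, g) = 11
Pow(Add(-9671, Function('L')(-13, Pow(0, 2))), -1) = Pow(Add(-9671, 11), -1) = Pow(-9660, -1) = Rational(-1, 9660)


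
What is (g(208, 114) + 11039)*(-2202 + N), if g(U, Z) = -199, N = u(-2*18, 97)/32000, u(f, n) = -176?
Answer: -1193486981/50 ≈ -2.3870e+7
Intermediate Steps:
N = -11/2000 (N = -176/32000 = -176*1/32000 = -11/2000 ≈ -0.0055000)
(g(208, 114) + 11039)*(-2202 + N) = (-199 + 11039)*(-2202 - 11/2000) = 10840*(-4404011/2000) = -1193486981/50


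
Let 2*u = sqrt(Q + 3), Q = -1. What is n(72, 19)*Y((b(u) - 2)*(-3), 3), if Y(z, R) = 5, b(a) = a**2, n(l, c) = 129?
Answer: 645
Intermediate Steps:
u = sqrt(2)/2 (u = sqrt(-1 + 3)/2 = sqrt(2)/2 ≈ 0.70711)
n(72, 19)*Y((b(u) - 2)*(-3), 3) = 129*5 = 645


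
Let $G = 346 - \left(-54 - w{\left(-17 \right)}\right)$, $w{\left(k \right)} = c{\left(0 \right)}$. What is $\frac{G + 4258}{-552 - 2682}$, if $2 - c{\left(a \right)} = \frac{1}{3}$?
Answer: $- \frac{1997}{1386} \approx -1.4408$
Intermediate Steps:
$c{\left(a \right)} = \frac{5}{3}$ ($c{\left(a \right)} = 2 - \frac{1}{3} = \frac{5}{3}$)
$w{\left(k \right)} = \frac{5}{3}$
$G = \frac{1205}{3}$ ($G = 346 - \left(-54 - \frac{5}{3}\right) = 346 - - \frac{167}{3} = 346 + \frac{167}{3} = \frac{1205}{3} \approx 401.67$)
$\frac{G + 4258}{-552 - 2682} = \frac{\frac{1205}{3} + 4258}{-552 - 2682} = \frac{13979}{3 \left(-3234\right)} = \frac{13979}{3} \left(- \frac{1}{3234}\right) = - \frac{1997}{1386}$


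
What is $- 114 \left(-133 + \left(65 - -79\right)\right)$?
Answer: $-1254$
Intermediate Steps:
$- 114 \left(-133 + \left(65 - -79\right)\right) = - 114 \left(-133 + \left(65 + 79\right)\right) = - 114 \left(-133 + 144\right) = \left(-114\right) 11 = -1254$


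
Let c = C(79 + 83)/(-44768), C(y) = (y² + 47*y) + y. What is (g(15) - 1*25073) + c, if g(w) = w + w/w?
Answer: -280446449/11192 ≈ -25058.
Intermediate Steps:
g(w) = 1 + w (g(w) = w + 1 = 1 + w)
C(y) = y² + 48*y
c = -8505/11192 (c = ((79 + 83)*(48 + (79 + 83)))/(-44768) = (162*(48 + 162))*(-1/44768) = (162*210)*(-1/44768) = 34020*(-1/44768) = -8505/11192 ≈ -0.75992)
(g(15) - 1*25073) + c = ((1 + 15) - 1*25073) - 8505/11192 = (16 - 25073) - 8505/11192 = -25057 - 8505/11192 = -280446449/11192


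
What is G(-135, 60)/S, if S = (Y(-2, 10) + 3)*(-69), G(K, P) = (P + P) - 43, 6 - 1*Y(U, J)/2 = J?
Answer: 77/345 ≈ 0.22319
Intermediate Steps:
Y(U, J) = 12 - 2*J
G(K, P) = -43 + 2*P (G(K, P) = 2*P - 43 = -43 + 2*P)
S = 345 (S = ((12 - 2*10) + 3)*(-69) = ((12 - 20) + 3)*(-69) = (-8 + 3)*(-69) = -5*(-69) = 345)
G(-135, 60)/S = (-43 + 2*60)/345 = (-43 + 120)*(1/345) = 77*(1/345) = 77/345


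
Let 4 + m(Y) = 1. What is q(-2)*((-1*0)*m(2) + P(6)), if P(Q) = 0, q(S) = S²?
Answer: 0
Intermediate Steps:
m(Y) = -3 (m(Y) = -4 + 1 = -3)
q(-2)*((-1*0)*m(2) + P(6)) = (-2)²*(-1*0*(-3) + 0) = 4*(0*(-3) + 0) = 4*(0 + 0) = 4*0 = 0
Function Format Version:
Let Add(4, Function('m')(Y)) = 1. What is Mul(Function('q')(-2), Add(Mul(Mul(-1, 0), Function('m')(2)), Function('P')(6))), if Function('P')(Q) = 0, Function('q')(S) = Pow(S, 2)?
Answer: 0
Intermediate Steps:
Function('m')(Y) = -3 (Function('m')(Y) = Add(-4, 1) = -3)
Mul(Function('q')(-2), Add(Mul(Mul(-1, 0), Function('m')(2)), Function('P')(6))) = Mul(Pow(-2, 2), Add(Mul(Mul(-1, 0), -3), 0)) = Mul(4, Add(Mul(0, -3), 0)) = Mul(4, Add(0, 0)) = Mul(4, 0) = 0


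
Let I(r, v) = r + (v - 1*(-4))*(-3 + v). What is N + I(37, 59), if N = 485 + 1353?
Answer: 5403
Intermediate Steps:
I(r, v) = r + (-3 + v)*(4 + v) (I(r, v) = r + (v + 4)*(-3 + v) = r + (4 + v)*(-3 + v) = r + (-3 + v)*(4 + v))
N = 1838
N + I(37, 59) = 1838 + (-12 + 37 + 59 + 59**2) = 1838 + (-12 + 37 + 59 + 3481) = 1838 + 3565 = 5403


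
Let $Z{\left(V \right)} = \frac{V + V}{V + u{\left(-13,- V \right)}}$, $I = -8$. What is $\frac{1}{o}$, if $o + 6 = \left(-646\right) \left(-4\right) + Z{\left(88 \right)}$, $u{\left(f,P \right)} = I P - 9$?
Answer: $\frac{783}{2018750} \approx 0.00038786$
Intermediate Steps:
$u{\left(f,P \right)} = -9 - 8 P$ ($u{\left(f,P \right)} = - 8 P - 9 = -9 - 8 P$)
$Z{\left(V \right)} = \frac{2 V}{-9 + 9 V}$ ($Z{\left(V \right)} = \frac{V + V}{V - \left(9 + 8 \left(- V\right)\right)} = \frac{2 V}{V + \left(-9 + 8 V\right)} = \frac{2 V}{-9 + 9 V}$)
$o = \frac{2018750}{783}$ ($o = -6 + \left(\left(-646\right) \left(-4\right) + \frac{2}{9} \cdot 88 \frac{1}{-1 + 88}\right) = -6 + \left(2584 + \frac{2}{9} \cdot 88 \cdot \frac{1}{87}\right) = -6 + \left(2584 + \frac{176}{783}\right) = -6 + \frac{2023448}{783} = \frac{2018750}{783} \approx 2578.2$)
$\frac{1}{o} = \frac{1}{\frac{2018750}{783}} = \frac{783}{2018750}$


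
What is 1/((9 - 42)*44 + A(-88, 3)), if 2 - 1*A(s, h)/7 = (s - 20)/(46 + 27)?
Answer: -73/104218 ≈ -0.00070046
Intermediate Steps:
A(s, h) = 1162/73 - 7*s/73 (A(s, h) = 14 - 7*(s - 20)/(46 + 27) = 14 - 7*(-20 + s)/73 = 14 - 7*(-20/73 + s/73) = 14 + (140/73 - 7*s/73) = 1162/73 - 7*s/73)
1/((9 - 42)*44 + A(-88, 3)) = 1/((9 - 42)*44 + (1162/73 - 7/73*(-88))) = 1/(-33*44 + (1162/73 + 616/73)) = 1/(-1452 + 1778/73) = 1/(-104218/73) = -73/104218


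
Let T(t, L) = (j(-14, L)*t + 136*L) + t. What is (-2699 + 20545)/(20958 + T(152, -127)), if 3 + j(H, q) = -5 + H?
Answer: 8923/247 ≈ 36.125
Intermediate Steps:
j(H, q) = -8 + H (j(H, q) = -3 + (-5 + H) = -8 + H)
T(t, L) = -21*t + 136*L (T(t, L) = ((-8 - 14)*t + 136*L) + t = (-22*t + 136*L) + t = -21*t + 136*L)
(-2699 + 20545)/(20958 + T(152, -127)) = (-2699 + 20545)/(20958 + (-21*152 + 136*(-127))) = 17846/(20958 + (-3192 - 17272)) = 17846/(20958 - 20464) = 17846/494 = 17846*(1/494) = 8923/247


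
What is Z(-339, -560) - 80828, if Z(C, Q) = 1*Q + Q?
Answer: -81948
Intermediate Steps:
Z(C, Q) = 2*Q (Z(C, Q) = Q + Q = 2*Q)
Z(-339, -560) - 80828 = 2*(-560) - 80828 = -1120 - 80828 = -81948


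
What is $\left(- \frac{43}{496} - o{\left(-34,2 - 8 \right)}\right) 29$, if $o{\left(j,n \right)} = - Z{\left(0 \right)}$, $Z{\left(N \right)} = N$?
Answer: $- \frac{1247}{496} \approx -2.5141$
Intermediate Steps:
$o{\left(j,n \right)} = 0$ ($o{\left(j,n \right)} = \left(-1\right) 0 = 0$)
$\left(- \frac{43}{496} - o{\left(-34,2 - 8 \right)}\right) 29 = \left(- \frac{43}{496} - 0\right) 29 = \left(\left(-43\right) \frac{1}{496} + 0\right) 29 = \left(- \frac{43}{496} + 0\right) 29 = \left(- \frac{43}{496}\right) 29 = - \frac{1247}{496}$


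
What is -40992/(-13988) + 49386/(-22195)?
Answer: 54751518/77615915 ≈ 0.70542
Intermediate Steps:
-40992/(-13988) + 49386/(-22195) = -40992*(-1/13988) + 49386*(-1/22195) = 10248/3497 - 49386/22195 = 54751518/77615915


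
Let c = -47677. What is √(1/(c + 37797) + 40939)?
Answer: √999058977930/4940 ≈ 202.33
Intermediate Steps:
√(1/(c + 37797) + 40939) = √(1/(-47677 + 37797) + 40939) = √(1/(-9880) + 40939) = √(-1/9880 + 40939) = √(404477319/9880) = √999058977930/4940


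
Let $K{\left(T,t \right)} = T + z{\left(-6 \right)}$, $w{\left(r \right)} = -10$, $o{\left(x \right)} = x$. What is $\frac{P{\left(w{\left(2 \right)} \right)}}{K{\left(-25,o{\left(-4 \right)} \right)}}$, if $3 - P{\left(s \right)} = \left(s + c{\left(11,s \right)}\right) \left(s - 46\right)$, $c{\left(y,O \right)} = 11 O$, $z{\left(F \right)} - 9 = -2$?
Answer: $\frac{2239}{6} \approx 373.17$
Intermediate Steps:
$z{\left(F \right)} = 7$ ($z{\left(F \right)} = 9 - 2 = 7$)
$K{\left(T,t \right)} = 7 + T$ ($K{\left(T,t \right)} = T + 7 = 7 + T$)
$P{\left(s \right)} = 3 - 12 s \left(-46 + s\right)$ ($P{\left(s \right)} = 3 - \left(s + 11 s\right) \left(s - 46\right) = 3 - 12 s \left(-46 + s\right)$)
$\frac{P{\left(w{\left(2 \right)} \right)}}{K{\left(-25,o{\left(-4 \right)} \right)}} = \frac{3 - 12 \left(-10\right)^{2} + 552 \left(-10\right)}{7 - 25} = \frac{3 - 1200 - 5520}{-18} = \left(3 - 1200 - 5520\right) \left(- \frac{1}{18}\right) = \left(-6717\right) \left(- \frac{1}{18}\right) = \frac{2239}{6}$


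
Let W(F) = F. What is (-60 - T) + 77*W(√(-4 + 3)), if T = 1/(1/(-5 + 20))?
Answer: -75 + 77*I ≈ -75.0 + 77.0*I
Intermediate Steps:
T = 15 (T = 1/(1/15) = 15)
(-60 - T) + 77*W(√(-4 + 3)) = (-60 - 1*15) + 77*√(-4 + 3) = (-60 - 15) + 77*√(-1) = -75 + 77*I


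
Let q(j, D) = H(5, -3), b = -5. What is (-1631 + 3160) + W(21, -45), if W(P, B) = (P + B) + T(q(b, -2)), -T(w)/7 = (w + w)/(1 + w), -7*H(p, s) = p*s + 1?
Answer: 4487/3 ≈ 1495.7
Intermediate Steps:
H(p, s) = -⅐ - p*s/7 (H(p, s) = -(p*s + 1)/7 = -(1 + p*s)/7 = -⅐ - p*s/7)
q(j, D) = 2 (q(j, D) = -⅐ - ⅐*5*(-3) = -⅐ + 15/7 = 2)
T(w) = -14*w/(1 + w) (T(w) = -7*(w + w)/(1 + w) = -7*2*w/(1 + w) = -14*w/(1 + w))
W(P, B) = -28/3 + B + P (W(P, B) = (P + B) - 14*2/(1 + 2) = (B + P) - 14*2/3 = (B + P) - 14*2*⅓ = (B + P) - 28/3 = -28/3 + B + P)
(-1631 + 3160) + W(21, -45) = (-1631 + 3160) + (-28/3 - 45 + 21) = 1529 - 100/3 = 4487/3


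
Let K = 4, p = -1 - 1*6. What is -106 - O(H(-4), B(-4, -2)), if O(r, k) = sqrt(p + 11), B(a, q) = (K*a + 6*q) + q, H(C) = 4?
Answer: -108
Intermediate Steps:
p = -7 (p = -1 - 6 = -7)
B(a, q) = 4*a + 7*q (B(a, q) = (4*a + 6*q) + q = 4*a + 7*q)
O(r, k) = 2 (O(r, k) = sqrt(-7 + 11) = sqrt(4) = 2)
-106 - O(H(-4), B(-4, -2)) = -106 - 1*2 = -106 - 2 = -108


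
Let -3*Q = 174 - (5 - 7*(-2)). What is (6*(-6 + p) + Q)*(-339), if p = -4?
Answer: 37855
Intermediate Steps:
Q = -155/3 (Q = -(174 - (5 - 7*(-2)))/3 = -(174 - (5 + 14))/3 = -(174 - 1*19)/3 = -(174 - 19)/3 = -⅓*155 = -155/3 ≈ -51.667)
(6*(-6 + p) + Q)*(-339) = (6*(-6 - 4) - 155/3)*(-339) = (6*(-10) - 155/3)*(-339) = (-60 - 155/3)*(-339) = -335/3*(-339) = 37855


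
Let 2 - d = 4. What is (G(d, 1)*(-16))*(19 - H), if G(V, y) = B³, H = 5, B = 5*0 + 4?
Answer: -14336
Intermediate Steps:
d = -2 (d = 2 - 1*4 = 2 - 4 = -2)
B = 4 (B = 0 + 4 = 4)
G(V, y) = 64 (G(V, y) = 4³ = 64)
(G(d, 1)*(-16))*(19 - H) = (64*(-16))*(19 - 1*5) = -1024*(19 - 5) = -1024*14 = -14336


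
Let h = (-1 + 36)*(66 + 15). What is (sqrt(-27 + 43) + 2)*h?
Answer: 17010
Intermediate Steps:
h = 2835 (h = 35*81 = 2835)
(sqrt(-27 + 43) + 2)*h = (sqrt(-27 + 43) + 2)*2835 = (sqrt(16) + 2)*2835 = (4 + 2)*2835 = 6*2835 = 17010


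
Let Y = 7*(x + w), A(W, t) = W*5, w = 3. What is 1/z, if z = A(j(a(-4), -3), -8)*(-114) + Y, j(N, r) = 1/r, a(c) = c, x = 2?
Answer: 1/225 ≈ 0.0044444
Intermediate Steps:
A(W, t) = 5*W
Y = 35 (Y = 7*(2 + 3) = 7*5 = 35)
z = 225 (z = (5/(-3))*(-114) + 35 = (5*(-⅓))*(-114) + 35 = -5/3*(-114) + 35 = 190 + 35 = 225)
1/z = 1/225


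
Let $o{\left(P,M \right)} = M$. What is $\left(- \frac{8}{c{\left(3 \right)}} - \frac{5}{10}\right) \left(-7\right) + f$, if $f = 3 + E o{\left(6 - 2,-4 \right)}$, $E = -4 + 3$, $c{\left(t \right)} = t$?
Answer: $\frac{175}{6} \approx 29.167$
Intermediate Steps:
$E = -1$
$f = 7$ ($f = 3 - -4 = 3 + 4 = 7$)
$\left(- \frac{8}{c{\left(3 \right)}} - \frac{5}{10}\right) \left(-7\right) + f = \left(- \frac{8}{3} - \frac{5}{10}\right) \left(-7\right) + 7 = \left(\left(-8\right) \frac{1}{3} - \frac{1}{2}\right) \left(-7\right) + 7 = \left(- \frac{8}{3} - \frac{1}{2}\right) \left(-7\right) + 7 = \left(- \frac{19}{6}\right) \left(-7\right) + 7 = \frac{133}{6} + 7 = \frac{175}{6}$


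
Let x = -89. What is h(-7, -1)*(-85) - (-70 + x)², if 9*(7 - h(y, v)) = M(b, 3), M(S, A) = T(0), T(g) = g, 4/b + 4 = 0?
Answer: -25876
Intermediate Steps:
b = -1 (b = 4/(-4 + 0) = 4/(-4) = 4*(-¼) = -1)
M(S, A) = 0
h(y, v) = 7 (h(y, v) = 7 - ⅑*0 = 7 + 0 = 7)
h(-7, -1)*(-85) - (-70 + x)² = 7*(-85) - (-70 - 89)² = -595 - 1*(-159)² = -595 - 1*25281 = -595 - 25281 = -25876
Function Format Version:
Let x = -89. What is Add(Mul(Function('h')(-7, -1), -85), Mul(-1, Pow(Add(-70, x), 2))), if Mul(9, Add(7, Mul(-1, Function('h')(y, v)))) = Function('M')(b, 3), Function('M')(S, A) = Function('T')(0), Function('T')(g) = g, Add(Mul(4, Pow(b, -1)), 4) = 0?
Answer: -25876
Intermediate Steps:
b = -1 (b = Mul(4, Pow(Add(-4, 0), -1)) = Mul(4, Pow(-4, -1)) = Mul(4, Rational(-1, 4)) = -1)
Function('M')(S, A) = 0
Function('h')(y, v) = 7 (Function('h')(y, v) = Add(7, Mul(Rational(-1, 9), 0)) = Add(7, 0) = 7)
Add(Mul(Function('h')(-7, -1), -85), Mul(-1, Pow(Add(-70, x), 2))) = Add(Mul(7, -85), Mul(-1, Pow(Add(-70, -89), 2))) = Add(-595, Mul(-1, Pow(-159, 2))) = Add(-595, Mul(-1, 25281)) = Add(-595, -25281) = -25876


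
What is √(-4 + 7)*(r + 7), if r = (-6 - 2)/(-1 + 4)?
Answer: 13*√3/3 ≈ 7.5056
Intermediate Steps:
r = -8/3 ≈ -2.6667
√(-4 + 7)*(r + 7) = √(-4 + 7)*(-8/3 + 7) = √3*(13/3) = 13*√3/3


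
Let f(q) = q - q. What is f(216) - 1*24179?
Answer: -24179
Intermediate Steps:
f(q) = 0
f(216) - 1*24179 = 0 - 1*24179 = 0 - 24179 = -24179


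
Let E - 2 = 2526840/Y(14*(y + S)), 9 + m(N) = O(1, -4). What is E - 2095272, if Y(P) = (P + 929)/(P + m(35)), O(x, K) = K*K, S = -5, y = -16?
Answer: -411139906/127 ≈ -3.2373e+6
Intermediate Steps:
O(x, K) = K²
m(N) = 7 (m(N) = -9 + (-4)² = -9 + 16 = 7)
Y(P) = (929 + P)/(7 + P) (Y(P) = (P + 929)/(P + 7) = (929 + P)/(7 + P))
E = -145040362/127 (E = 2 + 2526840/(((929 + 14*(-16 - 5))/(7 + 14*(-16 - 5)))) = 2 + 2526840/(((929 + 14*(-21))/(7 + 14*(-21)))) = 2 + 2526840/(((929 - 294)/(7 - 294))) = 2 + 2526840/((635/(-287))) = 2 + 2526840/((-1/287*635)) = 2 + 2526840/(-635/287) = 2 + 2526840*(-287/635) = 2 - 145040616/127 = -145040362/127 ≈ -1.1421e+6)
E - 2095272 = -145040362/127 - 2095272 = -411139906/127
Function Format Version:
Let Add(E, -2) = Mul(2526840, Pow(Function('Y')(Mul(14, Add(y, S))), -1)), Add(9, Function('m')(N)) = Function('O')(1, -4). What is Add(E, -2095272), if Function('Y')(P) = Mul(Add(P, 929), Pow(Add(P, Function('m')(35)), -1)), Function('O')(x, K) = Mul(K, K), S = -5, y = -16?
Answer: Rational(-411139906, 127) ≈ -3.2373e+6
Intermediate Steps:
Function('O')(x, K) = Pow(K, 2)
Function('m')(N) = 7 (Function('m')(N) = Add(-9, Pow(-4, 2)) = Add(-9, 16) = 7)
Function('Y')(P) = Mul(Pow(Add(7, P), -1), Add(929, P)) (Function('Y')(P) = Mul(Add(P, 929), Pow(Add(P, 7), -1)) = Mul(Add(929, P), Pow(Add(7, P), -1)) = Mul(Pow(Add(7, P), -1), Add(929, P)))
E = Rational(-145040362, 127) (E = Add(2, Mul(2526840, Pow(Mul(Pow(Add(7, Mul(14, Add(-16, -5))), -1), Add(929, Mul(14, Add(-16, -5)))), -1))) = Add(2, Mul(2526840, Pow(Mul(Pow(Add(7, Mul(14, -21)), -1), Add(929, Mul(14, -21))), -1))) = Add(2, Mul(2526840, Pow(Mul(Pow(Add(7, -294), -1), Add(929, -294)), -1))) = Add(2, Mul(2526840, Pow(Mul(Pow(-287, -1), 635), -1))) = Add(2, Mul(2526840, Pow(Mul(Rational(-1, 287), 635), -1))) = Add(2, Mul(2526840, Pow(Rational(-635, 287), -1))) = Add(2, Mul(2526840, Rational(-287, 635))) = Add(2, Rational(-145040616, 127)) = Rational(-145040362, 127) ≈ -1.1421e+6)
Add(E, -2095272) = Add(Rational(-145040362, 127), -2095272) = Rational(-411139906, 127)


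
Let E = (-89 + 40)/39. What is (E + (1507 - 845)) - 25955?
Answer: -986476/39 ≈ -25294.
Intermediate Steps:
E = -49/39 (E = (1/39)*(-49) = -49/39 ≈ -1.2564)
(E + (1507 - 845)) - 25955 = (-49/39 + (1507 - 845)) - 25955 = (-49/39 + 662) - 25955 = 25769/39 - 25955 = -986476/39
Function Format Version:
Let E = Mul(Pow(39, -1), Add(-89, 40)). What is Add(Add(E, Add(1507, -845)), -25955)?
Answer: Rational(-986476, 39) ≈ -25294.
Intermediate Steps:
E = Rational(-49, 39) (E = Mul(Rational(1, 39), -49) = Rational(-49, 39) ≈ -1.2564)
Add(Add(E, Add(1507, -845)), -25955) = Add(Add(Rational(-49, 39), Add(1507, -845)), -25955) = Add(Add(Rational(-49, 39), 662), -25955) = Add(Rational(25769, 39), -25955) = Rational(-986476, 39)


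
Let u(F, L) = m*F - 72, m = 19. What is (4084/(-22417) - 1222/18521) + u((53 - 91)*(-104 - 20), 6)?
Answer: 37140709316854/415185257 ≈ 89456.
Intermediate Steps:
u(F, L) = -72 + 19*F (u(F, L) = 19*F - 72 = -72 + 19*F)
(4084/(-22417) - 1222/18521) + u((53 - 91)*(-104 - 20), 6) = (4084/(-22417) - 1222/18521) + (-72 + 19*((53 - 91)*(-104 - 20))) = (4084*(-1/22417) - 1222*1/18521) + (-72 + 19*(-38*(-124))) = (-4084/22417 - 1222/18521) + (-72 + 19*4712) = -103033338/415185257 + (-72 + 89528) = -103033338/415185257 + 89456 = 37140709316854/415185257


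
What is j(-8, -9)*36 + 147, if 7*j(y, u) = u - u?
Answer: 147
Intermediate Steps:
j(y, u) = 0 (j(y, u) = (u - u)/7 = (⅐)*0 = 0)
j(-8, -9)*36 + 147 = 0*36 + 147 = 0 + 147 = 147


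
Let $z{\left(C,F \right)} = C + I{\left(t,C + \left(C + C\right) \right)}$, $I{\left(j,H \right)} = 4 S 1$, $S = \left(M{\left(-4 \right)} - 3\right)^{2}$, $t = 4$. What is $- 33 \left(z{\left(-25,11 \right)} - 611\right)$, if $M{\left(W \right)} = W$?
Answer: $14520$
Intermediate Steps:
$S = 49$ ($S = \left(-4 - 3\right)^{2} = \left(-7\right)^{2} = 49$)
$I{\left(j,H \right)} = 196$ ($I{\left(j,H \right)} = 4 \cdot 49 \cdot 1 = 196 \cdot 1 = 196$)
$z{\left(C,F \right)} = 196 + C$ ($z{\left(C,F \right)} = C + 196 = 196 + C$)
$- 33 \left(z{\left(-25,11 \right)} - 611\right) = - 33 \left(\left(196 - 25\right) - 611\right) = - 33 \left(171 - 611\right) = \left(-33\right) \left(-440\right) = 14520$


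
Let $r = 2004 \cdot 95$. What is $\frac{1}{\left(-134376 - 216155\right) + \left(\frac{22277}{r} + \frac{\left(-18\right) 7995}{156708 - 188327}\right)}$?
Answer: $- \frac{6019625220}{2110037146029557} \approx -2.8529 \cdot 10^{-6}$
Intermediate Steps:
$r = 190380$
$\frac{1}{\left(-134376 - 216155\right) + \left(\frac{22277}{r} + \frac{\left(-18\right) 7995}{156708 - 188327}\right)} = \frac{1}{\left(-134376 - 216155\right) + \left(\frac{22277}{190380} + \frac{\left(-18\right) 7995}{156708 - 188327}\right)} = \frac{1}{\left(-134376 - 216155\right) - \left(- \frac{22277}{190380} + \frac{143910}{156708 - 188327}\right)} = \frac{1}{-350531 - \left(- \frac{22277}{190380} + \frac{143910}{-31619}\right)} = \frac{1}{-350531 + \left(\frac{22277}{190380} - - \frac{143910}{31619}\right)} = \frac{1}{-350531 + \left(\frac{22277}{190380} + \frac{143910}{31619}\right)} = \frac{1}{-350531 + \frac{28101962263}{6019625220}} = \frac{1}{- \frac{2110037146029557}{6019625220}} = - \frac{6019625220}{2110037146029557}$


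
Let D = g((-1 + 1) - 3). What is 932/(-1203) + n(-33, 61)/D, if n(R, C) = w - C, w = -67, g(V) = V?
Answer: 50396/1203 ≈ 41.892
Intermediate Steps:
n(R, C) = -67 - C
D = -3 (D = (-1 + 1) - 3 = 0 - 3 = -3)
932/(-1203) + n(-33, 61)/D = 932/(-1203) + (-67 - 1*61)/(-3) = 932*(-1/1203) + (-67 - 61)*(-1/3) = -932/1203 - 128*(-1/3) = -932/1203 + 128/3 = 50396/1203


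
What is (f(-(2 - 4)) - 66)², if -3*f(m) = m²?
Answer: 40804/9 ≈ 4533.8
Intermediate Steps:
f(m) = -m²/3
(f(-(2 - 4)) - 66)² = (-(2 - 4)²/3 - 66)² = (-(-1*(-2))²/3 - 66)² = (-⅓*2² - 66)² = (-⅓*4 - 66)² = (-4/3 - 66)² = (-202/3)² = 40804/9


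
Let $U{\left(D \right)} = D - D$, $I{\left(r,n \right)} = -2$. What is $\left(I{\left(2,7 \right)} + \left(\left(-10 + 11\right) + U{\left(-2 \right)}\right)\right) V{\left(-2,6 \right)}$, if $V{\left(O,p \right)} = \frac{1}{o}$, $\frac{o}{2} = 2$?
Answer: $- \frac{1}{4} \approx -0.25$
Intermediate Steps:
$o = 4$ ($o = 2 \cdot 2 = 4$)
$V{\left(O,p \right)} = \frac{1}{4}$
$U{\left(D \right)} = 0$
$\left(I{\left(2,7 \right)} + \left(\left(-10 + 11\right) + U{\left(-2 \right)}\right)\right) V{\left(-2,6 \right)} = \left(-2 + \left(\left(-10 + 11\right) + 0\right)\right) \frac{1}{4} = \left(-2 + \left(1 + 0\right)\right) \frac{1}{4} = \left(-2 + 1\right) \frac{1}{4} = \left(-1\right) \frac{1}{4} = - \frac{1}{4}$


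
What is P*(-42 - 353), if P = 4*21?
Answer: -33180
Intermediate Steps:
P = 84
P*(-42 - 353) = 84*(-42 - 353) = 84*(-395) = -33180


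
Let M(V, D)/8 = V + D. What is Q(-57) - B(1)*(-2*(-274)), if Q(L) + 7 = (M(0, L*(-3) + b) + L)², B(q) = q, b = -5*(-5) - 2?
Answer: 2234470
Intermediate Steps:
b = 23 (b = 25 - 2 = 23)
M(V, D) = 8*D + 8*V (M(V, D) = 8*(V + D) = 8*(D + V) = 8*D + 8*V)
Q(L) = -7 + (184 - 23*L)² (Q(L) = -7 + ((8*(L*(-3) + 23) + 8*0) + L)² = -7 + ((8*(-3*L + 23) + 0) + L)² = -7 + ((8*(23 - 3*L) + 0) + L)² = -7 + (((184 - 24*L) + 0) + L)² = -7 + ((184 - 24*L) + L)² = -7 + (184 - 23*L)²)
Q(-57) - B(1)*(-2*(-274)) = (-7 + 529*(8 - 1*(-57))²) - (-2*(-274)) = (-7 + 529*(8 + 57)²) - 548 = (-7 + 529*65²) - 1*548 = (-7 + 529*4225) - 548 = (-7 + 2235025) - 548 = 2235018 - 548 = 2234470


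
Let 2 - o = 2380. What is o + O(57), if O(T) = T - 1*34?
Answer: -2355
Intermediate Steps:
o = -2378 (o = 2 - 1*2380 = 2 - 2380 = -2378)
O(T) = -34 + T (O(T) = T - 34 = -34 + T)
o + O(57) = -2378 + (-34 + 57) = -2378 + 23 = -2355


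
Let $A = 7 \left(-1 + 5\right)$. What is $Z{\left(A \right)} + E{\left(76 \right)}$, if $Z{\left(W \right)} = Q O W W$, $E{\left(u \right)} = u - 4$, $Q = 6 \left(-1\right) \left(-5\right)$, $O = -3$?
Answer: $-70488$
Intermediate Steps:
$Q = 30$ ($Q = \left(-6\right) \left(-5\right) = 30$)
$E{\left(u \right)} = -4 + u$
$A = 28$ ($A = 7 \cdot 4 = 28$)
$Z{\left(W \right)} = - 90 W^{2}$ ($Z{\left(W \right)} = 30 - 3 W W = 30 \left(- 3 W^{2}\right) = - 90 W^{2}$)
$Z{\left(A \right)} + E{\left(76 \right)} = - 90 \cdot 28^{2} + \left(-4 + 76\right) = \left(-90\right) 784 + 72 = -70560 + 72 = -70488$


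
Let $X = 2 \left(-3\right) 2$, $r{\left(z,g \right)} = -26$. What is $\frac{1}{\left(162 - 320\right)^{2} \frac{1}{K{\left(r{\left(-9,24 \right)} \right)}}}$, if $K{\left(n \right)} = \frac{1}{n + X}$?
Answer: $- \frac{1}{948632} \approx -1.0541 \cdot 10^{-6}$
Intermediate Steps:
$X = -12$ ($X = \left(-6\right) 2 = -12$)
$K{\left(n \right)} = \frac{1}{-12 + n}$ ($K{\left(n \right)} = \frac{1}{n - 12} = \frac{1}{-12 + n}$)
$\frac{1}{\left(162 - 320\right)^{2} \frac{1}{K{\left(r{\left(-9,24 \right)} \right)}}} = \frac{1}{\left(162 - 320\right)^{2} \frac{1}{\frac{1}{-12 - 26}}} = \frac{1}{\left(-158\right)^{2} \frac{1}{\frac{1}{-38}}} = \frac{1}{24964 \frac{1}{- \frac{1}{38}}} = \frac{1}{24964 \left(-38\right)} = \frac{1}{-948632} = - \frac{1}{948632}$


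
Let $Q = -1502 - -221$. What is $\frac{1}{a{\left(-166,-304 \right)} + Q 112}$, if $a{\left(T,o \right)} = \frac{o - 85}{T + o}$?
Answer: $- \frac{470}{67431451} \approx -6.97 \cdot 10^{-6}$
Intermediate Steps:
$Q = -1281$ ($Q = -1502 + 221 = -1281$)
$a{\left(T,o \right)} = \frac{-85 + o}{T + o}$
$\frac{1}{a{\left(-166,-304 \right)} + Q 112} = \frac{1}{\frac{-85 - 304}{-166 - 304} - 143472} = \frac{1}{\frac{1}{-470} \left(-389\right) - 143472} = \frac{1}{\left(- \frac{1}{470}\right) \left(-389\right) - 143472} = \frac{1}{\frac{389}{470} - 143472} = \frac{1}{- \frac{67431451}{470}} = - \frac{470}{67431451}$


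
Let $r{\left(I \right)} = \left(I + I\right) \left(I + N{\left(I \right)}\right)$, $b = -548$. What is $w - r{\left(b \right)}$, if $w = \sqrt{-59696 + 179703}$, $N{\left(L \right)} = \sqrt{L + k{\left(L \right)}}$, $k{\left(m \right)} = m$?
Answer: $-600608 + \sqrt{120007} + 2192 i \sqrt{274} \approx -6.0026 \cdot 10^{5} + 36284.0 i$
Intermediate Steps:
$N{\left(L \right)} = \sqrt{2} \sqrt{L}$ ($N{\left(L \right)} = \sqrt{L + L} = \sqrt{2 L} = \sqrt{2} \sqrt{L}$)
$r{\left(I \right)} = 2 I \left(I + \sqrt{2} \sqrt{I}\right)$ ($r{\left(I \right)} = \left(I + I\right) \left(I + \sqrt{2} \sqrt{I}\right) = 2 I \left(I + \sqrt{2} \sqrt{I}\right)$)
$w = \sqrt{120007} \approx 346.42$
$w - r{\left(b \right)} = \sqrt{120007} - 2 \left(-548\right) \left(-548 + \sqrt{2} \sqrt{-548}\right) = \sqrt{120007} - 2 \left(-548\right) \left(-548 + \sqrt{2} \cdot 2 i \sqrt{137}\right) = \sqrt{120007} - 2 \left(-548\right) \left(-548 + 2 i \sqrt{274}\right) = \sqrt{120007} - \left(600608 - 2192 i \sqrt{274}\right) = -600608 + \sqrt{120007} + 2192 i \sqrt{274}$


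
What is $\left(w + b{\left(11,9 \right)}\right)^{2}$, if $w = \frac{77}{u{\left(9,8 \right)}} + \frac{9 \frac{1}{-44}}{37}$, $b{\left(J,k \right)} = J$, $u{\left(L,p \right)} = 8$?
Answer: $\frac{4507376769}{10601536} \approx 425.16$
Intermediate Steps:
$w = \frac{31321}{3256}$ ($w = \frac{77}{8} + \frac{9 \frac{1}{-44}}{37} = 77 \cdot \frac{1}{8} + 9 \left(- \frac{1}{44}\right) \frac{1}{37} = \frac{77}{8} - \frac{9}{1628} = \frac{31321}{3256} \approx 9.6195$)
$\left(w + b{\left(11,9 \right)}\right)^{2} = \left(\frac{31321}{3256} + 11\right)^{2} = \left(\frac{67137}{3256}\right)^{2} = \frac{4507376769}{10601536}$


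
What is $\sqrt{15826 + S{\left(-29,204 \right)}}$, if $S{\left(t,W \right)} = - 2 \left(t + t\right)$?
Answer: $\sqrt{15942} \approx 126.26$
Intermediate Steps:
$S{\left(t,W \right)} = - 4 t$ ($S{\left(t,W \right)} = - 2 \cdot 2 t = - 4 t$)
$\sqrt{15826 + S{\left(-29,204 \right)}} = \sqrt{15826 - -116} = \sqrt{15826 + 116} = \sqrt{15942}$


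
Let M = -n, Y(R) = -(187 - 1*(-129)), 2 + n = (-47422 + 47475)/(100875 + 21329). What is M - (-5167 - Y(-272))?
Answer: 593055959/122204 ≈ 4853.0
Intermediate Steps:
n = -244355/122204 (n = -2 + (-47422 + 47475)/(100875 + 21329) = -2 + 53/122204 = -244355/122204 ≈ -1.9996)
Y(R) = -316 (Y(R) = -(187 + 129) = -1*316 = -316)
M = 244355/122204 (M = -1*(-244355/122204) = 244355/122204 ≈ 1.9996)
M - (-5167 - Y(-272)) = 244355/122204 - (-5167 - 1*(-316)) = 244355/122204 - (-5167 + 316) = 244355/122204 - 1*(-4851) = 244355/122204 + 4851 = 593055959/122204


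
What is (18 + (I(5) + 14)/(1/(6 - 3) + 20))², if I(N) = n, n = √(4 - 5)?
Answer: 1299591/3721 + 6840*I/3721 ≈ 349.26 + 1.8382*I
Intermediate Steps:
n = I (n = √(-1) = I ≈ 1.0*I)
I(N) = I
(18 + (I(5) + 14)/(1/(6 - 3) + 20))² = (18 + (I + 14)/(1/(6 - 3) + 20))² = (18 + (14 + I)/(1/3 + 20))² = (18 + (14 + I)/(⅓ + 20))² = (18 + (14 + I)/(61/3))² = (18 + (14 + I)*(3/61))² = (18 + (42/61 + 3*I/61))² = (1140/61 + 3*I/61)²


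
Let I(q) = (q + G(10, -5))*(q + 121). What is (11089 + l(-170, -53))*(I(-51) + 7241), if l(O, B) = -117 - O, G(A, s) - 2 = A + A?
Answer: 58060962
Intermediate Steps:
G(A, s) = 2 + 2*A (G(A, s) = 2 + (A + A) = 2 + 2*A)
I(q) = (22 + q)*(121 + q) (I(q) = (q + (2 + 2*10))*(q + 121) = (q + (2 + 20))*(121 + q) = (q + 22)*(121 + q) = (22 + q)*(121 + q))
(11089 + l(-170, -53))*(I(-51) + 7241) = (11089 + (-117 - 1*(-170)))*((2662 + (-51)² + 143*(-51)) + 7241) = (11089 + (-117 + 170))*((2662 + 2601 - 7293) + 7241) = (11089 + 53)*(-2030 + 7241) = 11142*5211 = 58060962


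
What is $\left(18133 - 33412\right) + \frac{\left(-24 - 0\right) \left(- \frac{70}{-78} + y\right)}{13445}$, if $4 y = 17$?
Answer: $- \frac{2670541621}{174785} \approx -15279.0$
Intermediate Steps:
$y = \frac{17}{4}$ ($y = \frac{1}{4} \cdot 17 = \frac{17}{4} \approx 4.25$)
$\left(18133 - 33412\right) + \frac{\left(-24 - 0\right) \left(- \frac{70}{-78} + y\right)}{13445} = \left(18133 - 33412\right) + \frac{\left(-24 - 0\right) \left(- \frac{70}{-78} + \frac{17}{4}\right)}{13445} = -15279 + \left(-24 + 0\right) \left(\left(-70\right) \left(- \frac{1}{78}\right) + \frac{17}{4}\right) \frac{1}{13445} = -15279 + - 24 \left(\frac{35}{39} + \frac{17}{4}\right) \frac{1}{13445} = -15279 + \left(-24\right) \frac{803}{156} \cdot \frac{1}{13445} = -15279 - \frac{1606}{174785} = - \frac{2670541621}{174785}$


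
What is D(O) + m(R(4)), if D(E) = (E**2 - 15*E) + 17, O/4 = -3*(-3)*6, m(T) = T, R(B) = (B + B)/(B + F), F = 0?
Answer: 43435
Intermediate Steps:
R(B) = 2 (R(B) = (B + B)/(B + 0) = (2*B)/B = 2)
O = 216 (O = 4*(-3*(-3)*6) = 4*(9*6) = 4*54 = 216)
D(E) = 17 + E**2 - 15*E
D(O) + m(R(4)) = (17 + 216**2 - 15*216) + 2 = (17 + 46656 - 3240) + 2 = 43433 + 2 = 43435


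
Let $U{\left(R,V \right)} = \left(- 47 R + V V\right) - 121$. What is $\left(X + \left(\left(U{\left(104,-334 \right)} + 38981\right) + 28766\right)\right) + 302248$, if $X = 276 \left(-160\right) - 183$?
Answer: $432199$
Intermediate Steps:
$U{\left(R,V \right)} = -121 + V^{2} - 47 R$ ($U{\left(R,V \right)} = \left(- 47 R + V^{2}\right) - 121 = \left(V^{2} - 47 R\right) - 121 = -121 + V^{2} - 47 R$)
$X = -44343$ ($X = -44160 - 183 = -44343$)
$\left(X + \left(\left(U{\left(104,-334 \right)} + 38981\right) + 28766\right)\right) + 302248 = \left(-44343 + \left(\left(\left(-121 + \left(-334\right)^{2} - 4888\right) + 38981\right) + 28766\right)\right) + 302248 = \left(-44343 + \left(\left(\left(-121 + 111556 - 4888\right) + 38981\right) + 28766\right)\right) + 302248 = \left(-44343 + \left(\left(106547 + 38981\right) + 28766\right)\right) + 302248 = \left(-44343 + \left(145528 + 28766\right)\right) + 302248 = \left(-44343 + 174294\right) + 302248 = 129951 + 302248 = 432199$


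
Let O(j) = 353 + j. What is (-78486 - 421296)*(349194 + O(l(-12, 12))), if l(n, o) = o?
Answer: -174703296138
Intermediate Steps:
(-78486 - 421296)*(349194 + O(l(-12, 12))) = (-78486 - 421296)*(349194 + (353 + 12)) = -499782*(349194 + 365) = -499782*349559 = -174703296138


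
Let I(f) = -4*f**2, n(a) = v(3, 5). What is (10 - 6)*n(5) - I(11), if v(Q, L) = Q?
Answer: 496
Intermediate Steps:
n(a) = 3
(10 - 6)*n(5) - I(11) = (10 - 6)*3 - (-4)*11**2 = 4*3 - (-4)*121 = 12 - 1*(-484) = 12 + 484 = 496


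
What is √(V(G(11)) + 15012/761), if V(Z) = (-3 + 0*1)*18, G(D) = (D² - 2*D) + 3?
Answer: 9*I*√245042/761 ≈ 5.8543*I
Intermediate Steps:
G(D) = 3 + D² - 2*D
V(Z) = -54 (V(Z) = (-3 + 0)*18 = -3*18 = -54)
√(V(G(11)) + 15012/761) = √(-54 + 15012/761) = √(-26082/761) = 9*I*√245042/761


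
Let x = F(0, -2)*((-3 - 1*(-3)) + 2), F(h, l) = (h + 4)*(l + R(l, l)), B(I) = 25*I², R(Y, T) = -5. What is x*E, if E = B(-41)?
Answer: -2353400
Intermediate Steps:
E = 42025 (E = 25*(-41)² = 25*1681 = 42025)
F(h, l) = (-5 + l)*(4 + h) (F(h, l) = (h + 4)*(l - 5) = (4 + h)*(-5 + l) = (-5 + l)*(4 + h))
x = -56 (x = (-20 - 5*0 + 4*(-2) + 0*(-2))*((-3 - 1*(-3)) + 2) = (-20 + 0 - 8 + 0)*((-3 + 3) + 2) = -28*(0 + 2) = -28*2 = -56)
x*E = -56*42025 = -2353400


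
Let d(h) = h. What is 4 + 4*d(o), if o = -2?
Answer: -4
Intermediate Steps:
4 + 4*d(o) = 4 + 4*(-2) = 4 - 8 = -4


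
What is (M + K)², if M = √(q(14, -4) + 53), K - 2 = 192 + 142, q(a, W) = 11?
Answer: 118336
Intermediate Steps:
K = 336 (K = 2 + (192 + 142) = 2 + 334 = 336)
M = 8 (M = √(11 + 53) = √64 = 8)
(M + K)² = (8 + 336)² = 344² = 118336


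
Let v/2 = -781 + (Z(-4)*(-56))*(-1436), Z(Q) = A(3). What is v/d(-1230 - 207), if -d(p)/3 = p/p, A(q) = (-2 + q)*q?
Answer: -480934/3 ≈ -1.6031e+5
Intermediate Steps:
A(q) = q*(-2 + q)
Z(Q) = 3 (Z(Q) = 3*(-2 + 3) = 3*1 = 3)
d(p) = -3 (d(p) = -3*p/p = -3*1 = -3)
v = 480934 (v = 2*(-781 + (3*(-56))*(-1436)) = 2*(-781 - 168*(-1436)) = 2*(-781 + 241248) = 2*240467 = 480934)
v/d(-1230 - 207) = 480934/(-3) = 480934*(-⅓) = -480934/3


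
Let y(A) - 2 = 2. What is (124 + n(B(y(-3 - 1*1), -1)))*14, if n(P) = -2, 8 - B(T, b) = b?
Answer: 1708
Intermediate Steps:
y(A) = 4 (y(A) = 2 + 2 = 4)
B(T, b) = 8 - b
(124 + n(B(y(-3 - 1*1), -1)))*14 = (124 - 2)*14 = 122*14 = 1708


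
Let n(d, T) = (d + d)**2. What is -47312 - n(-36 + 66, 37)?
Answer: -50912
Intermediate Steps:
n(d, T) = 4*d**2 (n(d, T) = (2*d)**2 = 4*d**2)
-47312 - n(-36 + 66, 37) = -47312 - 4*(-36 + 66)**2 = -47312 - 4*30**2 = -47312 - 4*900 = -47312 - 1*3600 = -47312 - 3600 = -50912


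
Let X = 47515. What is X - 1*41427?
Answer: 6088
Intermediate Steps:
X - 1*41427 = 47515 - 1*41427 = 47515 - 41427 = 6088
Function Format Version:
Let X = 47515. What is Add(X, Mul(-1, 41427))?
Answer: 6088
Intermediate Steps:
Add(X, Mul(-1, 41427)) = Add(47515, Mul(-1, 41427)) = Add(47515, -41427) = 6088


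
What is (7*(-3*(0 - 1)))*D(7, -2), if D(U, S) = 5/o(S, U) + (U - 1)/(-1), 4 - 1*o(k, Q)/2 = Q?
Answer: -287/2 ≈ -143.50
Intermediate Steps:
o(k, Q) = 8 - 2*Q
D(U, S) = 1 - U + 5/(8 - 2*U) (D(U, S) = 5/(8 - 2*U) + (U - 1)/(-1) = 5/(8 - 2*U) + (-1 + U)*(-1) = 5/(8 - 2*U) + (1 - U) = 1 - U + 5/(8 - 2*U))
(7*(-3*(0 - 1)))*D(7, -2) = (7*(-3*(0 - 1)))*((-5/2 + (1 - 1*7)*(-4 + 7))/(-4 + 7)) = (7*(-3*(-1)))*((-5/2 + (1 - 7)*3)/3) = (7*3)*((-5/2 - 6*3)/3) = 21*((-5/2 - 18)/3) = 21*((⅓)*(-41/2)) = 21*(-41/6) = -287/2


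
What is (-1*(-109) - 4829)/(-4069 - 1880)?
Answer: 4720/5949 ≈ 0.79341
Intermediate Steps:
(-1*(-109) - 4829)/(-4069 - 1880) = (109 - 4829)/(-5949) = -4720*(-1/5949) = 4720/5949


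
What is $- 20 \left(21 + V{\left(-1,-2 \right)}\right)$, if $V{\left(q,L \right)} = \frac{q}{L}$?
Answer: $-430$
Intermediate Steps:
$- 20 \left(21 + V{\left(-1,-2 \right)}\right) = - 20 \left(21 - \frac{1}{-2}\right) = - 20 \left(21 - - \frac{1}{2}\right) = - 20 \left(21 + \frac{1}{2}\right) = \left(-20\right) \frac{43}{2} = -430$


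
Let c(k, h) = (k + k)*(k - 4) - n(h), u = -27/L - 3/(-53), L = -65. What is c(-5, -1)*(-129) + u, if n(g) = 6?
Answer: -37328394/3445 ≈ -10836.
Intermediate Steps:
u = 1626/3445 (u = -27/(-65) - 3/(-53) = -27*(-1/65) - 3*(-1/53) = 27/65 + 3/53 = 1626/3445 ≈ 0.47199)
c(k, h) = -6 + 2*k*(-4 + k) (c(k, h) = (k + k)*(k - 4) - 1*6 = (2*k)*(-4 + k) - 6 = 2*k*(-4 + k) - 6 = -6 + 2*k*(-4 + k))
c(-5, -1)*(-129) + u = (-6 - 8*(-5) + 2*(-5)²)*(-129) + 1626/3445 = (-6 + 40 + 2*25)*(-129) + 1626/3445 = (-6 + 40 + 50)*(-129) + 1626/3445 = 84*(-129) + 1626/3445 = -10836 + 1626/3445 = -37328394/3445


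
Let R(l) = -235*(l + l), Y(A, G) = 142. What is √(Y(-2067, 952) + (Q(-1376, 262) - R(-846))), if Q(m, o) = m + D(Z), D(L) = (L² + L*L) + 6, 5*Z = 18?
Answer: 2*I*√2492638/5 ≈ 631.52*I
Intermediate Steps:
Z = 18/5 (Z = (⅕)*18 = 18/5 ≈ 3.6000)
D(L) = 6 + 2*L² (D(L) = (L² + L²) + 6 = 2*L² + 6 = 6 + 2*L²)
R(l) = -470*l
Q(m, o) = 798/25 + m (Q(m, o) = m + (6 + 2*(18/5)²) = m + (6 + 2*(324/25)) = m + (6 + 648/25) = m + 798/25 = 798/25 + m)
√(Y(-2067, 952) + (Q(-1376, 262) - R(-846))) = √(142 + ((798/25 - 1376) - (-470)*(-846))) = √(142 + (-33602/25 - 1*397620)) = √(142 + (-33602/25 - 397620)) = √(142 - 9974102/25) = √(-9970552/25) = 2*I*√2492638/5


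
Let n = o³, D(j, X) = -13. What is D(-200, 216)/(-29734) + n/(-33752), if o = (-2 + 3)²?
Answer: 204521/501790984 ≈ 0.00040758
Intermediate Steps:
o = 1 (o = 1² = 1)
n = 1 (n = 1³ = 1)
D(-200, 216)/(-29734) + n/(-33752) = -13/(-29734) + 1/(-33752) = -13*(-1/29734) + 1*(-1/33752) = 13/29734 - 1/33752 = 204521/501790984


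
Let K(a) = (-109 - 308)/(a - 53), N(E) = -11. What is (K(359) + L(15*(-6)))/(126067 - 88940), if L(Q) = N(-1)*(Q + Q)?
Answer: 201821/3786954 ≈ 0.053294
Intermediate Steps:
K(a) = -417/(-53 + a)
L(Q) = -22*Q (L(Q) = -11*(Q + Q) = -22*Q)
(K(359) + L(15*(-6)))/(126067 - 88940) = (-417/(-53 + 359) - 330*(-6))/(126067 - 88940) = (-417/306 - 22*(-90))/37127 = (-417*1/306 + 1980)*(1/37127) = (-139/102 + 1980)*(1/37127) = (201821/102)*(1/37127) = 201821/3786954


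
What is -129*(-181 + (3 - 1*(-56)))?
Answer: 15738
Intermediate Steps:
-129*(-181 + (3 - 1*(-56))) = -129*(-181 + (3 + 56)) = -129*(-181 + 59) = -129*(-122) = 15738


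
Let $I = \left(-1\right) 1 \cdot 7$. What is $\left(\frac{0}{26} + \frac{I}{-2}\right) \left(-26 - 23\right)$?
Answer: $- \frac{343}{2} \approx -171.5$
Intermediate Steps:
$I = -7$ ($I = \left(-1\right) 7 = -7$)
$\left(\frac{0}{26} + \frac{I}{-2}\right) \left(-26 - 23\right) = \left(\frac{0}{26} - \frac{7}{-2}\right) \left(-26 - 23\right) = \left(0 \cdot \frac{1}{26} - - \frac{7}{2}\right) \left(-49\right) = \left(0 + \frac{7}{2}\right) \left(-49\right) = \frac{7}{2} \left(-49\right) = - \frac{343}{2}$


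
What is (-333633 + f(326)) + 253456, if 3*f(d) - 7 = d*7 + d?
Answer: -237916/3 ≈ -79305.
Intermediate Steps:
f(d) = 7/3 + 8*d/3 (f(d) = 7/3 + (d*7 + d)/3 = 7/3 + (7*d + d)/3 = 7/3 + (8*d)/3 = 7/3 + 8*d/3)
(-333633 + f(326)) + 253456 = (-333633 + (7/3 + (8/3)*326)) + 253456 = (-333633 + (7/3 + 2608/3)) + 253456 = (-333633 + 2615/3) + 253456 = -998284/3 + 253456 = -237916/3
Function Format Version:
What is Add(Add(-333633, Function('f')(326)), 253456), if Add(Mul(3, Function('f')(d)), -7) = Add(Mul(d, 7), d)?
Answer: Rational(-237916, 3) ≈ -79305.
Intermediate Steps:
Function('f')(d) = Add(Rational(7, 3), Mul(Rational(8, 3), d)) (Function('f')(d) = Add(Rational(7, 3), Mul(Rational(1, 3), Add(Mul(d, 7), d))) = Add(Rational(7, 3), Mul(Rational(1, 3), Add(Mul(7, d), d))) = Add(Rational(7, 3), Mul(Rational(1, 3), Mul(8, d))) = Add(Rational(7, 3), Mul(Rational(8, 3), d)))
Add(Add(-333633, Function('f')(326)), 253456) = Add(Add(-333633, Add(Rational(7, 3), Mul(Rational(8, 3), 326))), 253456) = Add(Add(-333633, Add(Rational(7, 3), Rational(2608, 3))), 253456) = Add(Add(-333633, Rational(2615, 3)), 253456) = Add(Rational(-998284, 3), 253456) = Rational(-237916, 3)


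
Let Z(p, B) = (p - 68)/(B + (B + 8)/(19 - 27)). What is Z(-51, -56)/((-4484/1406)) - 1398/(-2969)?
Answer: -4824307/17517100 ≈ -0.27541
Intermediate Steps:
Z(p, B) = (-68 + p)/(-1 + 7*B/8) (Z(p, B) = (-68 + p)/(B + (8 + B)/(-8)) = (-68 + p)/(B + (8 + B)*(-⅛)) = (-68 + p)/(B + (-1 - B/8)) = (-68 + p)/(-1 + 7*B/8))
Z(-51, -56)/((-4484/1406)) - 1398/(-2969) = (8*(-68 - 51)/(-8 + 7*(-56)))/((-4484/1406)) - 1398/(-2969) = (8*(-119)/(-8 - 392))/((-4484*1/1406)) - 1398*(-1/2969) = (8*(-119)/(-400))/(-118/37) + 1398/2969 = (8*(-1/400)*(-119))*(-37/118) + 1398/2969 = (119/50)*(-37/118) + 1398/2969 = -4403/5900 + 1398/2969 = -4824307/17517100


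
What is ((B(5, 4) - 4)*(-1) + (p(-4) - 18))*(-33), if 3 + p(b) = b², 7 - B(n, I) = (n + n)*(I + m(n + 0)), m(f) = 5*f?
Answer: -9306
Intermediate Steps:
B(n, I) = 7 - 2*n*(I + 5*n) (B(n, I) = 7 - (n + n)*(I + 5*(n + 0)) = 7 - 2*n*(I + 5*n))
p(b) = -3 + b²
((B(5, 4) - 4)*(-1) + (p(-4) - 18))*(-33) = (((7 - 10*5² - 2*4*5) - 4)*(-1) + ((-3 + (-4)²) - 18))*(-33) = (((7 - 10*25 - 40) - 4)*(-1) + ((-3 + 16) - 18))*(-33) = (((7 - 250 - 40) - 4)*(-1) + (13 - 18))*(-33) = ((-283 - 4)*(-1) - 5)*(-33) = (-287*(-1) - 5)*(-33) = (287 - 5)*(-33) = 282*(-33) = -9306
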